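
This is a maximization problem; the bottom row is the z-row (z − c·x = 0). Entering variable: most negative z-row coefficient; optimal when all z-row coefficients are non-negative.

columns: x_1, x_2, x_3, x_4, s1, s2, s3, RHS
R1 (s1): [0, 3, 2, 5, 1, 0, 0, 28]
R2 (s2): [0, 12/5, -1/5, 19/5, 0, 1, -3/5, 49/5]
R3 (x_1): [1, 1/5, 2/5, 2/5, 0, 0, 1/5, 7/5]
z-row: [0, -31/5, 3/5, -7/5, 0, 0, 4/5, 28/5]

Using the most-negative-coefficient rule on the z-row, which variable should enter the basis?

Negative z-row entries: x_2: -31/5, x_4: -7/5.
The most negative is -31/5 in column x_2, so x_2 enters.

x_2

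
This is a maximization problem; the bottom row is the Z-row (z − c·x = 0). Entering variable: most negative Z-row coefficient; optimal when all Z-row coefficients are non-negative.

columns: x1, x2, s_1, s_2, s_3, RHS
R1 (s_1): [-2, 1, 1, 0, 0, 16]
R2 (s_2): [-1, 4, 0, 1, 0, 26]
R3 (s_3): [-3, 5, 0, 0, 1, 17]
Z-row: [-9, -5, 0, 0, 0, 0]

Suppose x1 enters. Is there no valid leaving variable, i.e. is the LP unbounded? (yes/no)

yes

Every constraint-row entry in column x1 is ≤ 0, so increasing x1 is unbounded.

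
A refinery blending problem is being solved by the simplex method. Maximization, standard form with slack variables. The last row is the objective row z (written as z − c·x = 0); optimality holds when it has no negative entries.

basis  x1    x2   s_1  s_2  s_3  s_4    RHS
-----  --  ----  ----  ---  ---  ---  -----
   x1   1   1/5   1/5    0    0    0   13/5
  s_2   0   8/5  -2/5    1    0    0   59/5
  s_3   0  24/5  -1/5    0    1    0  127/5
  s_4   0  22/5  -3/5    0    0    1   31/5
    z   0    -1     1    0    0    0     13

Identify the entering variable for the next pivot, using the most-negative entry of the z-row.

Negative z-row entries: x2: -1.
The most negative is -1 in column x2, so x2 enters.

x2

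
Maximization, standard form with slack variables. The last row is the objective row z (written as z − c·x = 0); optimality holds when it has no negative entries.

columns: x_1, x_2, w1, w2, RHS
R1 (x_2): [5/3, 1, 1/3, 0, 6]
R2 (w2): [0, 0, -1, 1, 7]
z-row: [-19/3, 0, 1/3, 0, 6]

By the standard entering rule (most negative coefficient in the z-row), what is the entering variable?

Negative z-row entries: x_1: -19/3.
The most negative is -19/3 in column x_1, so x_1 enters.

x_1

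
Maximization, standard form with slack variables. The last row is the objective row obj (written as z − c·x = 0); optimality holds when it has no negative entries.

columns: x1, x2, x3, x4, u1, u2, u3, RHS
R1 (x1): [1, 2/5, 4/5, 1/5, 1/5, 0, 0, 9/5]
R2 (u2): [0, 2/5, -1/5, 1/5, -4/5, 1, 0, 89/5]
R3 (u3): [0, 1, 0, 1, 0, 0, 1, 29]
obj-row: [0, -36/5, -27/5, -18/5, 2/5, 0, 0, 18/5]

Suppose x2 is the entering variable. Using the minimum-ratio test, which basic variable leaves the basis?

Column x2 entries and ratios — x1: (9/5)/(2/5) = 9/2; u2: (89/5)/(2/5) = 89/2; u3: 29/1 = 29.
Smallest ratio is 9/2 in the row of x1, so x1 leaves.

x1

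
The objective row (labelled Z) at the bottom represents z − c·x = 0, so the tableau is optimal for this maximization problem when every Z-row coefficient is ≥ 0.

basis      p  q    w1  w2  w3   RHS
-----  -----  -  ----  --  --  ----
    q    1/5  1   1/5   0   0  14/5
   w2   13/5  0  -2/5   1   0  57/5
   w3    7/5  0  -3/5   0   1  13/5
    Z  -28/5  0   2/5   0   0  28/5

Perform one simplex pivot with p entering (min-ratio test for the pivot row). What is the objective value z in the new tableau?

16

Ratio test on column p — row 1: (14/5)/(1/5) = 14; row 2: (57/5)/(13/5) = 57/13; row 3: (13/5)/(7/5) = 13/7. Minimum is 13/7 at row 3 (w3 leaves); pivot element 7/5.
Pivot on row 3; the Z-row RHS becomes 28/5 − (-28/5)·(13/7) = 16.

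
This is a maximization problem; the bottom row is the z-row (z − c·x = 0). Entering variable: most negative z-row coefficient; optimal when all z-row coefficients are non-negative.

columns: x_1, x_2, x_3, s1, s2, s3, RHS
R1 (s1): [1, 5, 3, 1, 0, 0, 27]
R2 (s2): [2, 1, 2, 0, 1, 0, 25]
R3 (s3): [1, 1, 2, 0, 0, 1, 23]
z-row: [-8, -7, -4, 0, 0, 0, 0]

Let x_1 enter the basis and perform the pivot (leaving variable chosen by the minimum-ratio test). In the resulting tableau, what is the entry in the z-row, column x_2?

-3

Ratio test on column x_1 — row 1: 27/1 = 27; row 2: 25/2 = 25/2; row 3: 23/1 = 23. Minimum is 25/2 at row 2 (s2 leaves); pivot element 2.
Divide row 2 by 2; eliminate column x_1 from the other rows.
z-row update in column x_2: -7 − (-8)·(1/2) = -3.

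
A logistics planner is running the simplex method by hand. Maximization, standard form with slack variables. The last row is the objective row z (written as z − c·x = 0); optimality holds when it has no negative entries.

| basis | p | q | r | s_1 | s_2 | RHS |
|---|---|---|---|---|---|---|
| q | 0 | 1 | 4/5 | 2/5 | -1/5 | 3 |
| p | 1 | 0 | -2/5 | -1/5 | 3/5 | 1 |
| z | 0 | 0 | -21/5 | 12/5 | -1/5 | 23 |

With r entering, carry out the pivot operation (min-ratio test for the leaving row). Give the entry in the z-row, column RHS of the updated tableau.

155/4

Ratio test on column r — row 1: 3/(4/5) = 15/4; row 2: entry -2/5 ≤ 0. Minimum is 15/4 at row 1 (q leaves); pivot element 4/5.
Divide row 1 by 4/5; eliminate column r from the other rows.
z-row update in column RHS: 23 − (-21/5)·(15/4) = 155/4.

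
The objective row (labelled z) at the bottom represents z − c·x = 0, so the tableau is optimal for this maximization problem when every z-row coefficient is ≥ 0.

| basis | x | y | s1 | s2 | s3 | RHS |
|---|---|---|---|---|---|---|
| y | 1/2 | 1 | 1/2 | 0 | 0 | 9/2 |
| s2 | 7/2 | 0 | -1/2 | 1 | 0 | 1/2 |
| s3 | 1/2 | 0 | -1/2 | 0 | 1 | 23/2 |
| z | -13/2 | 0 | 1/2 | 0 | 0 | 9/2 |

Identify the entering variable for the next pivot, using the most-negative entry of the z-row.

x

Negative z-row entries: x: -13/2.
The most negative is -13/2 in column x, so x enters.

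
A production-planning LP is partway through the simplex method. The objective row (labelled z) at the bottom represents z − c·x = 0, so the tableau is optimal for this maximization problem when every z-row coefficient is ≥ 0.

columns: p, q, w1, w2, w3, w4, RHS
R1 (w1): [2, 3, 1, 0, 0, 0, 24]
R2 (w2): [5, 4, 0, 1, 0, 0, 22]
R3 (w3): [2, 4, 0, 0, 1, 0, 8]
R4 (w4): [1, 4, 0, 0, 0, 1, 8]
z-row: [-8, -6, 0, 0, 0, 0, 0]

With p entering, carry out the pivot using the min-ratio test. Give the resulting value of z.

32

Ratio test on column p — row 1: 24/2 = 12; row 2: 22/5 = 22/5; row 3: 8/2 = 4; row 4: 8/1 = 8. Minimum is 4 at row 3 (w3 leaves); pivot element 2.
Pivot on row 3; the z-row RHS becomes 0 − (-8)·4 = 32.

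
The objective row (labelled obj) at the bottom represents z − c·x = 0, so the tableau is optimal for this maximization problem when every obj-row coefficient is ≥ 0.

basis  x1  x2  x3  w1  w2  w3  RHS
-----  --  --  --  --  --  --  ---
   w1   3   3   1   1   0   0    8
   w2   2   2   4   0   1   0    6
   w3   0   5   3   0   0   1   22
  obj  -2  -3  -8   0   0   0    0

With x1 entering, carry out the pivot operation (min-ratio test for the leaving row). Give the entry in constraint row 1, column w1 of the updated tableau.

1/3

Ratio test on column x1 — row 1: 8/3 = 8/3; row 2: 6/2 = 3; row 3: entry 0 ≤ 0. Minimum is 8/3 at row 1 (w1 leaves); pivot element 3.
Divide row 1 by 3; eliminate column x1 from the other rows.
In the new row 1, the w1 entry is the old entry divided by the pivot: 1/3 = 1/3.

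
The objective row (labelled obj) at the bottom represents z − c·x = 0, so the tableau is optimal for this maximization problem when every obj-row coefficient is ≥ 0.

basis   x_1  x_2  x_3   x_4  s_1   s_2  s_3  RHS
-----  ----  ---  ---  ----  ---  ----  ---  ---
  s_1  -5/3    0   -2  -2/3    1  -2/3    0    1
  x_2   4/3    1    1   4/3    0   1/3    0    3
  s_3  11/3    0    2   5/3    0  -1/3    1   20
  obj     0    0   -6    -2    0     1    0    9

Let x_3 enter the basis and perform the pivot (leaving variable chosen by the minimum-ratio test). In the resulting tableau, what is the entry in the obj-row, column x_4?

6

Ratio test on column x_3 — row 1: entry -2 ≤ 0; row 2: 3/1 = 3; row 3: 20/2 = 10. Minimum is 3 at row 2 (x_2 leaves); pivot element 1.
Divide row 2 by 1; eliminate column x_3 from the other rows.
obj-row update in column x_4: -2 − (-6)·(4/3) = 6.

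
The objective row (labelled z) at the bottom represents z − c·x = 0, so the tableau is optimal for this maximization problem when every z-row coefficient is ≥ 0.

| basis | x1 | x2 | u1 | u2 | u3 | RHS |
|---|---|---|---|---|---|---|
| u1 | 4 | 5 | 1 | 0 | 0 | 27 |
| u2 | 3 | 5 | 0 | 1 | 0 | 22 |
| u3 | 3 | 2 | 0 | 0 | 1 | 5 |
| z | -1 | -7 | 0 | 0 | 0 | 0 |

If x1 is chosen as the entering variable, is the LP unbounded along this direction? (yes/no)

Column x1 has positive entries in row(s) 1, 2, 3, so the ratio test bounds it — not unbounded.

no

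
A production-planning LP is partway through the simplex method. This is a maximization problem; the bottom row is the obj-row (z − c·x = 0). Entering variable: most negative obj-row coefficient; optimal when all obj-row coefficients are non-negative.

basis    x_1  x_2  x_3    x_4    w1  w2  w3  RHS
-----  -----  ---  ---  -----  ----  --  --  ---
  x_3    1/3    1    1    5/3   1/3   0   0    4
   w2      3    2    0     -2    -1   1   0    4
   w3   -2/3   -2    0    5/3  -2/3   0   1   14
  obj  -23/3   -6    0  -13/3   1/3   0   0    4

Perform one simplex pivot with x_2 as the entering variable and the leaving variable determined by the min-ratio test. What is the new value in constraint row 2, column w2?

Ratio test on column x_2 — row 1: 4/1 = 4; row 2: 4/2 = 2; row 3: entry -2 ≤ 0. Minimum is 2 at row 2 (w2 leaves); pivot element 2.
Divide row 2 by 2; eliminate column x_2 from the other rows.
In the new row 2, the w2 entry is the old entry divided by the pivot: 1/2 = 1/2.

1/2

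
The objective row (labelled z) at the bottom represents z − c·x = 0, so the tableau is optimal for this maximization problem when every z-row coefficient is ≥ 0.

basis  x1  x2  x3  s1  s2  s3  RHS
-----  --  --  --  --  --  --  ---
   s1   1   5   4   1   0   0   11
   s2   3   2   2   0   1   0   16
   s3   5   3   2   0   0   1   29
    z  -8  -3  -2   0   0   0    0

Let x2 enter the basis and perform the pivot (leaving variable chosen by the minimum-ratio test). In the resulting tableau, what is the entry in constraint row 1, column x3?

4/5

Ratio test on column x2 — row 1: 11/5 = 11/5; row 2: 16/2 = 8; row 3: 29/3 = 29/3. Minimum is 11/5 at row 1 (s1 leaves); pivot element 5.
Divide row 1 by 5; eliminate column x2 from the other rows.
In the new row 1, the x3 entry is the old entry divided by the pivot: 4/5 = 4/5.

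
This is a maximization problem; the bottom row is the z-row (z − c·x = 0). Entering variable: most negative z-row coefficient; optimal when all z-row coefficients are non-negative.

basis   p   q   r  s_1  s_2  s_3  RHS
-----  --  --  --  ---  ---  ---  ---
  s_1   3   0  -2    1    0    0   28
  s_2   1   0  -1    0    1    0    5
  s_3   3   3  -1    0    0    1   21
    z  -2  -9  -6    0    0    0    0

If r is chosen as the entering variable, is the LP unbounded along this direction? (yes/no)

yes

Every constraint-row entry in column r is ≤ 0, so increasing r is unbounded.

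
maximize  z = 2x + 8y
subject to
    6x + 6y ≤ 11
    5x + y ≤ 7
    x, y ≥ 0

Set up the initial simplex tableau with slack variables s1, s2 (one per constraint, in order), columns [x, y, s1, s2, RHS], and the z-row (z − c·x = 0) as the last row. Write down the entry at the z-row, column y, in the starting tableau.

-8

The z-row carries the negated objective coefficients: the y entry is -8.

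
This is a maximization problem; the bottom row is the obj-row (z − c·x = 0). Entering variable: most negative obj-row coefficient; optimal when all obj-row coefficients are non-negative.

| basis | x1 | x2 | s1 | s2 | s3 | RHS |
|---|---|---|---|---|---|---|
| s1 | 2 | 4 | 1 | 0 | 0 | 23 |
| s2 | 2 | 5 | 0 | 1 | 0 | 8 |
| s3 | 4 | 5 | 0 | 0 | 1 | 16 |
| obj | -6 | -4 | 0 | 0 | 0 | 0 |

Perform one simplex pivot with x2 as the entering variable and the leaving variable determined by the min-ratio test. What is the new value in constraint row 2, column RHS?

8/5

Ratio test on column x2 — row 1: 23/4 = 23/4; row 2: 8/5 = 8/5; row 3: 16/5 = 16/5. Minimum is 8/5 at row 2 (s2 leaves); pivot element 5.
Divide row 2 by 5; eliminate column x2 from the other rows.
In the new row 2, the RHS entry is the old entry divided by the pivot: 8/5 = 8/5.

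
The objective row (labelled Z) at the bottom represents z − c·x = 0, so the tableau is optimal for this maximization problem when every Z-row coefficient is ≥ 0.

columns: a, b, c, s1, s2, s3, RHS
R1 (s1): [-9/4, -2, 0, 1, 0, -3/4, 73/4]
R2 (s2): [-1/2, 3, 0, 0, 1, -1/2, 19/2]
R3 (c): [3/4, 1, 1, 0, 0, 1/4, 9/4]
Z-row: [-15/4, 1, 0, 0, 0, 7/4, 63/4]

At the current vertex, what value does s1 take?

s1 is basic (row 1); its value is the RHS of that row, 73/4.

73/4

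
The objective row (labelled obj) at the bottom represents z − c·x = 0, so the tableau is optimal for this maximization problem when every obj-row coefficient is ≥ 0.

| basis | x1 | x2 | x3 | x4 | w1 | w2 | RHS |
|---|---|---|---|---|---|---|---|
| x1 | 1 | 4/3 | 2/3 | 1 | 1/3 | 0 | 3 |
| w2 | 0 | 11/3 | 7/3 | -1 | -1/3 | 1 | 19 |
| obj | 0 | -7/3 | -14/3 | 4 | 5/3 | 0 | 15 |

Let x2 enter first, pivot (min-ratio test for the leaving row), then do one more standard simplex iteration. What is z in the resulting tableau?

Ratio test on column x2 — row 1: 3/(4/3) = 9/4; row 2: 19/(11/3) = 57/11. Minimum is 9/4 at row 1 (x1 leaves); pivot element 4/3.
Pivot on row 1; the obj-row RHS becomes 15 − (-7/3)·(9/4) = 81/4.
Next entering variable (most negative obj-row entry -7/2): x3.
Ratio test on column x3 — row 1: (9/4)/(1/2) = 9/2; row 2: (43/4)/(1/2) = 43/2. Minimum is 9/2 at row 1 (x2 leaves); pivot element 1/2.
After the second pivot the obj-row RHS is 81/4 − (-7/2)·(9/2) = 36.

36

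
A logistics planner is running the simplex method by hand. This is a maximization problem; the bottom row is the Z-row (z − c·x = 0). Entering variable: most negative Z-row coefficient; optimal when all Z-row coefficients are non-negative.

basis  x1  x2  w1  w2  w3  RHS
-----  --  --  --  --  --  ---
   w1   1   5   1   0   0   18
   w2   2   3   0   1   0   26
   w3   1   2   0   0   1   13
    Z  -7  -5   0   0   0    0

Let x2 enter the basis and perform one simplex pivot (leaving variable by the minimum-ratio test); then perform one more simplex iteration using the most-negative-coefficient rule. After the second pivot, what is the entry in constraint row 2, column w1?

1/3

Ratio test on column x2 — row 1: 18/5 = 18/5; row 2: 26/3 = 26/3; row 3: 13/2 = 13/2. Minimum is 18/5 at row 1 (w1 leaves); pivot element 5.
Divide row 1 by 5; eliminate column x2 from the other rows.
Second iteration: most negative Z-row entry is -6 in column x1, so x1 enters.
Ratio test on column x1 — row 1: (18/5)/(1/5) = 18; row 2: (76/5)/(7/5) = 76/7; row 3: (29/5)/(3/5) = 29/3. Minimum is 29/3 at row 3 (w3 leaves); pivot element 3/5.
Divide row 3 by 3/5; eliminate column x1 from the other rows.
After both pivots, the entry at constraint row 2, column w1 is 1/3.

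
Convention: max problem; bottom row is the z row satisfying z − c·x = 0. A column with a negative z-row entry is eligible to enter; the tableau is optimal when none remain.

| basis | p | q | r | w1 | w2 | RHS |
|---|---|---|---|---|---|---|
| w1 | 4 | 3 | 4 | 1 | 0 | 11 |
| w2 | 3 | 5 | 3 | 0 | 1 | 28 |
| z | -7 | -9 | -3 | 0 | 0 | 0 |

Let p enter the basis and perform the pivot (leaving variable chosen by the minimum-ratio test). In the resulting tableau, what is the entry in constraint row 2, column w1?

-3/4

Ratio test on column p — row 1: 11/4 = 11/4; row 2: 28/3 = 28/3. Minimum is 11/4 at row 1 (w1 leaves); pivot element 4.
Divide row 1 by 4; eliminate column p from the other rows.
Row 2 update in column w1: 0 − 3·(1/4) = -3/4.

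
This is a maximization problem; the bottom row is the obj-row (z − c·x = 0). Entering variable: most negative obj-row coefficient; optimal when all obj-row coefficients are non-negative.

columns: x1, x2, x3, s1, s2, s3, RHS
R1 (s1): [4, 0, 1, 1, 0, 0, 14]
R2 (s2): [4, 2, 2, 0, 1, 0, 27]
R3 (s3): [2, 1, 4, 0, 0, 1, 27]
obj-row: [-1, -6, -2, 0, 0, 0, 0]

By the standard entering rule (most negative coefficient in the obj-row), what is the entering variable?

x2

Negative obj-row entries: x1: -1, x2: -6, x3: -2.
The most negative is -6 in column x2, so x2 enters.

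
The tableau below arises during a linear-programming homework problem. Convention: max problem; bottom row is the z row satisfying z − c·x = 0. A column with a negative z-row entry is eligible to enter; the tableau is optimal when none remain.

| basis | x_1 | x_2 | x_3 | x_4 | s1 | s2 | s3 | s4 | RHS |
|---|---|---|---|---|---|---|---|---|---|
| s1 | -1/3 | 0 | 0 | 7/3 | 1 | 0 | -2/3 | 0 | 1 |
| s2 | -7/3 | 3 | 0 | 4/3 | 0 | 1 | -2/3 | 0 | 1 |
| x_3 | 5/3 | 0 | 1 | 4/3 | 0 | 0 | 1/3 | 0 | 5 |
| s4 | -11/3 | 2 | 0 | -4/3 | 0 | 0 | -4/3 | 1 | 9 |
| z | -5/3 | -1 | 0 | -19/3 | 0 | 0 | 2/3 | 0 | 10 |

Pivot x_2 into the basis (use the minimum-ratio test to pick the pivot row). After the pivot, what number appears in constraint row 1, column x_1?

Ratio test on column x_2 — row 1: entry 0 ≤ 0; row 2: 1/3 = 1/3; row 3: entry 0 ≤ 0; row 4: 9/2 = 9/2. Minimum is 1/3 at row 2 (s2 leaves); pivot element 3.
Divide row 2 by 3; eliminate column x_2 from the other rows.
Row 1 update in column x_1: -1/3 − 0·(-7/9) = -1/3.

-1/3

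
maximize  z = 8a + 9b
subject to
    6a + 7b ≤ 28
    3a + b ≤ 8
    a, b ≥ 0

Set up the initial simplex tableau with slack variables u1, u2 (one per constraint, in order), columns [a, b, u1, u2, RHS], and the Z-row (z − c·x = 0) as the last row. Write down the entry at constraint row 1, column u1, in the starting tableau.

Slack u1 belongs to constraint 1; its column is the unit vector e_1, so the entry in row 1 is 1.

1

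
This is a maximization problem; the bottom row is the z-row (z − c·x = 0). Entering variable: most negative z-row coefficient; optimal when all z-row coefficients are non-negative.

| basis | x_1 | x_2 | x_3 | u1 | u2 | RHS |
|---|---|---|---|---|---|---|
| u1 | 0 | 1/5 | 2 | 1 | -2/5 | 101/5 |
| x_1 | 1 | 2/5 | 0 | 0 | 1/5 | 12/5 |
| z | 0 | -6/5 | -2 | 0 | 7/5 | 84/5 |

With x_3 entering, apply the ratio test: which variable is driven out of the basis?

u1

Column x_3 entries and ratios — u1: (101/5)/2 = 101/10; x_1: 0 ≤ 0, skip.
Smallest ratio is 101/10 in the row of u1, so u1 leaves.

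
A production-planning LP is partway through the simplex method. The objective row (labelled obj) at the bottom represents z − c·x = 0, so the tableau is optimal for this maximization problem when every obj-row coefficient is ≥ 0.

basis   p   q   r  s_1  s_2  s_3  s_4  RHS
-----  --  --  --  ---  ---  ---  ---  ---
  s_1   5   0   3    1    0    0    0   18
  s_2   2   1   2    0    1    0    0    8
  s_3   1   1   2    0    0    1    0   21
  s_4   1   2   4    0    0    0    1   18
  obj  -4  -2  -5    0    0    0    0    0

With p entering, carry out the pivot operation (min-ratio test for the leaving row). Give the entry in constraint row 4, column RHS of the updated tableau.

72/5

Ratio test on column p — row 1: 18/5 = 18/5; row 2: 8/2 = 4; row 3: 21/1 = 21; row 4: 18/1 = 18. Minimum is 18/5 at row 1 (s_1 leaves); pivot element 5.
Divide row 1 by 5; eliminate column p from the other rows.
Row 4 update in column RHS: 18 − 1·(18/5) = 72/5.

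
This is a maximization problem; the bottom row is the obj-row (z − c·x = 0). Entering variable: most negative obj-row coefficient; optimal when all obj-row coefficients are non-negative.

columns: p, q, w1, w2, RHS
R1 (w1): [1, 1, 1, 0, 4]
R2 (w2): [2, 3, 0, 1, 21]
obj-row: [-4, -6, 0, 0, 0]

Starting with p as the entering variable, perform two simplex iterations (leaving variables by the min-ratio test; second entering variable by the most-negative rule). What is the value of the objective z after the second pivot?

Ratio test on column p — row 1: 4/1 = 4; row 2: 21/2 = 21/2. Minimum is 4 at row 1 (w1 leaves); pivot element 1.
Pivot on row 1; the obj-row RHS becomes 0 − (-4)·4 = 16.
Next entering variable (most negative obj-row entry -2): q.
Ratio test on column q — row 1: 4/1 = 4; row 2: 13/1 = 13. Minimum is 4 at row 1 (p leaves); pivot element 1.
After the second pivot the obj-row RHS is 16 − (-2)·4 = 24.

24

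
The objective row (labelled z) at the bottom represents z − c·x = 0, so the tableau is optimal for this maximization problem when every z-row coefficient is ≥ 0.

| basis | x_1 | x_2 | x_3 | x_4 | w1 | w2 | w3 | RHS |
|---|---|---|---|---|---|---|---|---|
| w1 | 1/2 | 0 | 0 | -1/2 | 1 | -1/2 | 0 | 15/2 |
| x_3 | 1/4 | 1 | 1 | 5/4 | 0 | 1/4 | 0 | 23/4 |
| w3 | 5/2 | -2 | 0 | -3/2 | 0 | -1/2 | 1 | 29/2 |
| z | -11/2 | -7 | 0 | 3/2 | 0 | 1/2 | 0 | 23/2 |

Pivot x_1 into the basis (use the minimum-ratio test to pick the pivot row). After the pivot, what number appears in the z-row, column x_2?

-57/5

Ratio test on column x_1 — row 1: (15/2)/(1/2) = 15; row 2: (23/4)/(1/4) = 23; row 3: (29/2)/(5/2) = 29/5. Minimum is 29/5 at row 3 (w3 leaves); pivot element 5/2.
Divide row 3 by 5/2; eliminate column x_1 from the other rows.
z-row update in column x_2: -7 − (-11/2)·(-4/5) = -57/5.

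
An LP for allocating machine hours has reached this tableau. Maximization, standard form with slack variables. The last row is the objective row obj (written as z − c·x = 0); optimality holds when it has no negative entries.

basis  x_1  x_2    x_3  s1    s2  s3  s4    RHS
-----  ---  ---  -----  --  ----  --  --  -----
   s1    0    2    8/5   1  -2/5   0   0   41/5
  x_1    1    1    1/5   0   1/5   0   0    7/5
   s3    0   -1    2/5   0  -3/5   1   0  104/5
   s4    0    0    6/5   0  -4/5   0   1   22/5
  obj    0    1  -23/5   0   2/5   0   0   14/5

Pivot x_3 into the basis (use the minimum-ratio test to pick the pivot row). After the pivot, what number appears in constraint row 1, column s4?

-4/3

Ratio test on column x_3 — row 1: (41/5)/(8/5) = 41/8; row 2: (7/5)/(1/5) = 7; row 3: (104/5)/(2/5) = 52; row 4: (22/5)/(6/5) = 11/3. Minimum is 11/3 at row 4 (s4 leaves); pivot element 6/5.
Divide row 4 by 6/5; eliminate column x_3 from the other rows.
Row 1 update in column s4: 0 − (8/5)·(5/6) = -4/3.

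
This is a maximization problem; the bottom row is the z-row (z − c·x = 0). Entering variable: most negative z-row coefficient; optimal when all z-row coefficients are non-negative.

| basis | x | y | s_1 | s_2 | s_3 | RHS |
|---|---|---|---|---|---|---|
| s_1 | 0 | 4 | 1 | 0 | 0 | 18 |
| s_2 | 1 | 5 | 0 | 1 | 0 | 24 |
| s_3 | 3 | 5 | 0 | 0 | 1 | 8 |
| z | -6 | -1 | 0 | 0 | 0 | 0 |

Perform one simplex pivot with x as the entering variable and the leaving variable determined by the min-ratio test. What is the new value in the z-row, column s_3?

Ratio test on column x — row 1: entry 0 ≤ 0; row 2: 24/1 = 24; row 3: 8/3 = 8/3. Minimum is 8/3 at row 3 (s_3 leaves); pivot element 3.
Divide row 3 by 3; eliminate column x from the other rows.
z-row update in column s_3: 0 − (-6)·(1/3) = 2.

2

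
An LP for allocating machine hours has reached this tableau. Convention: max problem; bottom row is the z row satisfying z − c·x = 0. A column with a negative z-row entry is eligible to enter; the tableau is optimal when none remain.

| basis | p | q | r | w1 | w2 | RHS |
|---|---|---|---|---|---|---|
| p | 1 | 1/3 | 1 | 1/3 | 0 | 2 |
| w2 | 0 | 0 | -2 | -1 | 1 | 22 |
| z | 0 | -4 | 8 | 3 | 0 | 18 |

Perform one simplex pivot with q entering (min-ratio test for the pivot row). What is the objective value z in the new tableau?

42

Ratio test on column q — row 1: 2/(1/3) = 6; row 2: entry 0 ≤ 0. Minimum is 6 at row 1 (p leaves); pivot element 1/3.
Pivot on row 1; the z-row RHS becomes 18 − (-4)·6 = 42.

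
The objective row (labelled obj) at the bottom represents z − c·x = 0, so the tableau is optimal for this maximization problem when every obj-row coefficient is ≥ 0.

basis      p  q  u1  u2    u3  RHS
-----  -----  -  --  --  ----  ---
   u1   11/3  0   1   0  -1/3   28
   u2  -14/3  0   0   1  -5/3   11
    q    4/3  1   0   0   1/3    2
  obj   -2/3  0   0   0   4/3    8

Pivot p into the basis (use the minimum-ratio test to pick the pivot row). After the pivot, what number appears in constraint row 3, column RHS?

3/2

Ratio test on column p — row 1: 28/(11/3) = 84/11; row 2: entry -14/3 ≤ 0; row 3: 2/(4/3) = 3/2. Minimum is 3/2 at row 3 (q leaves); pivot element 4/3.
Divide row 3 by 4/3; eliminate column p from the other rows.
In the new row 3, the RHS entry is the old entry divided by the pivot: 2/(4/3) = 3/2.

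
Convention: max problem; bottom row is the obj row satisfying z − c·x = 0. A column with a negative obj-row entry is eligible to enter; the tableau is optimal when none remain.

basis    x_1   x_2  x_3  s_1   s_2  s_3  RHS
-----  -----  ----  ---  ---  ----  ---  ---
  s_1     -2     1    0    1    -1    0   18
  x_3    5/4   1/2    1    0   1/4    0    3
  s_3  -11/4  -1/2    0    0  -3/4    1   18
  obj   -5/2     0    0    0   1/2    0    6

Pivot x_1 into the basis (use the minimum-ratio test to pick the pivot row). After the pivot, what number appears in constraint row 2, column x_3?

Ratio test on column x_1 — row 1: entry -2 ≤ 0; row 2: 3/(5/4) = 12/5; row 3: entry -11/4 ≤ 0. Minimum is 12/5 at row 2 (x_3 leaves); pivot element 5/4.
Divide row 2 by 5/4; eliminate column x_1 from the other rows.
In the new row 2, the x_3 entry is the old entry divided by the pivot: 1/(5/4) = 4/5.

4/5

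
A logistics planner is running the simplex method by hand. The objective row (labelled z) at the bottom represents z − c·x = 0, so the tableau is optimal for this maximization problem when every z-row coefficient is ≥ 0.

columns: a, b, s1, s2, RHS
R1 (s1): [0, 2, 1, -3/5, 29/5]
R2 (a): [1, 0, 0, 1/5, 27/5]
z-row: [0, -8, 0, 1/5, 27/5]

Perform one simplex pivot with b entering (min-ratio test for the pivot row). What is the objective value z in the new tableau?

Ratio test on column b — row 1: (29/5)/2 = 29/10; row 2: entry 0 ≤ 0. Minimum is 29/10 at row 1 (s1 leaves); pivot element 2.
Pivot on row 1; the z-row RHS becomes 27/5 − (-8)·(29/10) = 143/5.

143/5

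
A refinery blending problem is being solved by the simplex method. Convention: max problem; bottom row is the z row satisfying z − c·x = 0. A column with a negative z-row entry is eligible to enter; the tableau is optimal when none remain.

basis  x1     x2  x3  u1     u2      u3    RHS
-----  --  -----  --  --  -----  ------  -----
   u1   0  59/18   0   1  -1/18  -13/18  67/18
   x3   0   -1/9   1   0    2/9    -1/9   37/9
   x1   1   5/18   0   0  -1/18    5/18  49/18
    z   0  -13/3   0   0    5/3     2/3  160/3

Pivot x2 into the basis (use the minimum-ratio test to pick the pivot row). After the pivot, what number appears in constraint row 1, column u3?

Ratio test on column x2 — row 1: (67/18)/(59/18) = 67/59; row 2: entry -1/9 ≤ 0; row 3: (49/18)/(5/18) = 49/5. Minimum is 67/59 at row 1 (u1 leaves); pivot element 59/18.
Divide row 1 by 59/18; eliminate column x2 from the other rows.
In the new row 1, the u3 entry is the old entry divided by the pivot: (-13/18)/(59/18) = -13/59.

-13/59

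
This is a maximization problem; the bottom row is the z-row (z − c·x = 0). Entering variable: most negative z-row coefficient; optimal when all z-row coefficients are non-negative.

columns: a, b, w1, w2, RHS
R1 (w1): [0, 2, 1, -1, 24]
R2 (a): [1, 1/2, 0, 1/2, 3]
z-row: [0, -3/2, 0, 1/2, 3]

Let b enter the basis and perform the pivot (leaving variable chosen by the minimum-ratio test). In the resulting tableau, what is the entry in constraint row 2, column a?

2

Ratio test on column b — row 1: 24/2 = 12; row 2: 3/(1/2) = 6. Minimum is 6 at row 2 (a leaves); pivot element 1/2.
Divide row 2 by 1/2; eliminate column b from the other rows.
In the new row 2, the a entry is the old entry divided by the pivot: 1/(1/2) = 2.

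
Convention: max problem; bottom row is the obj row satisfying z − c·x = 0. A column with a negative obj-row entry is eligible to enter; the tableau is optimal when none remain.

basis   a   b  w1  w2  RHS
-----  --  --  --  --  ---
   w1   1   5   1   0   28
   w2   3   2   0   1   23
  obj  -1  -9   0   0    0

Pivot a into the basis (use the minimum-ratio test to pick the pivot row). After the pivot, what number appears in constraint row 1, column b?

Ratio test on column a — row 1: 28/1 = 28; row 2: 23/3 = 23/3. Minimum is 23/3 at row 2 (w2 leaves); pivot element 3.
Divide row 2 by 3; eliminate column a from the other rows.
Row 1 update in column b: 5 − 1·(2/3) = 13/3.

13/3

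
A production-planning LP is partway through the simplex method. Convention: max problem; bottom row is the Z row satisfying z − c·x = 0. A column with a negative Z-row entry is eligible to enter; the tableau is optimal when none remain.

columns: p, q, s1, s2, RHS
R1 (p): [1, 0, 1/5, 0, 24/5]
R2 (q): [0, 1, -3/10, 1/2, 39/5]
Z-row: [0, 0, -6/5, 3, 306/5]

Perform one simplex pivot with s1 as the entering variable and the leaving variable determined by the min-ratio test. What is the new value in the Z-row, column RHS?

Ratio test on column s1 — row 1: (24/5)/(1/5) = 24; row 2: entry -3/10 ≤ 0. Minimum is 24 at row 1 (p leaves); pivot element 1/5.
Divide row 1 by 1/5; eliminate column s1 from the other rows.
Z-row update in column RHS: 306/5 − (-6/5)·24 = 90.

90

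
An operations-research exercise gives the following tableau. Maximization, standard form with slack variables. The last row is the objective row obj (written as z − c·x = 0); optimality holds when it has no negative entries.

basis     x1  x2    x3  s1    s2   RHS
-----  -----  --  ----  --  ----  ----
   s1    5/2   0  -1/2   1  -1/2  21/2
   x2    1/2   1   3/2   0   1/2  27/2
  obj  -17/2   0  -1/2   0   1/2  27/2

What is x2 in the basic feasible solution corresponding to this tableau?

x2 is basic (row 2); its value is the RHS of that row, 27/2.

27/2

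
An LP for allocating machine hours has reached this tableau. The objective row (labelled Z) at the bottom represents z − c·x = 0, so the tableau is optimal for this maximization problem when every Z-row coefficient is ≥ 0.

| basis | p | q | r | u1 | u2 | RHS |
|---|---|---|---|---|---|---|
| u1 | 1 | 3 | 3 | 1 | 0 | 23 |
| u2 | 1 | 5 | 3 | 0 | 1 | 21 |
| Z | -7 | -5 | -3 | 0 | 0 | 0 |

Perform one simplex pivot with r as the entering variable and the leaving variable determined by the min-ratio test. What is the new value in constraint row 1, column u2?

-1

Ratio test on column r — row 1: 23/3 = 23/3; row 2: 21/3 = 7. Minimum is 7 at row 2 (u2 leaves); pivot element 3.
Divide row 2 by 3; eliminate column r from the other rows.
Row 1 update in column u2: 0 − 3·(1/3) = -1.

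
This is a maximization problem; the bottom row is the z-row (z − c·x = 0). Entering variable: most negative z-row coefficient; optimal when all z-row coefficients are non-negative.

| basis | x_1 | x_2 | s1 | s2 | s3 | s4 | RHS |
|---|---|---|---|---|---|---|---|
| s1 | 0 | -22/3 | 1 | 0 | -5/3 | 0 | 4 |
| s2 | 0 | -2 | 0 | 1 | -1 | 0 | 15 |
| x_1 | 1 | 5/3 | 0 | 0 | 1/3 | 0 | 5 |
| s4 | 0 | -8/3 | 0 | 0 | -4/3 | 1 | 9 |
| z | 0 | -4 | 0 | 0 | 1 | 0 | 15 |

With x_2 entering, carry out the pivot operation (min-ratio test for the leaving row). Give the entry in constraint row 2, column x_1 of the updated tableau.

Ratio test on column x_2 — row 1: entry -22/3 ≤ 0; row 2: entry -2 ≤ 0; row 3: 5/(5/3) = 3; row 4: entry -8/3 ≤ 0. Minimum is 3 at row 3 (x_1 leaves); pivot element 5/3.
Divide row 3 by 5/3; eliminate column x_2 from the other rows.
Row 2 update in column x_1: 0 − (-2)·(3/5) = 6/5.

6/5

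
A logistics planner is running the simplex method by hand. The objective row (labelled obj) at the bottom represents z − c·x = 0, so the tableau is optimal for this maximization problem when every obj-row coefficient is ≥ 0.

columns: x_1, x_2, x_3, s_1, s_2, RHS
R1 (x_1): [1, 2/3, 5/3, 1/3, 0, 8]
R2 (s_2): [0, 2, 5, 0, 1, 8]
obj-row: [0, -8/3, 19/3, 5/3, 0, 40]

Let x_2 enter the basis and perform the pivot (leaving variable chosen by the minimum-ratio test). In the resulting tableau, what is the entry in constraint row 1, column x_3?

0

Ratio test on column x_2 — row 1: 8/(2/3) = 12; row 2: 8/2 = 4. Minimum is 4 at row 2 (s_2 leaves); pivot element 2.
Divide row 2 by 2; eliminate column x_2 from the other rows.
Row 1 update in column x_3: 5/3 − (2/3)·(5/2) = 0.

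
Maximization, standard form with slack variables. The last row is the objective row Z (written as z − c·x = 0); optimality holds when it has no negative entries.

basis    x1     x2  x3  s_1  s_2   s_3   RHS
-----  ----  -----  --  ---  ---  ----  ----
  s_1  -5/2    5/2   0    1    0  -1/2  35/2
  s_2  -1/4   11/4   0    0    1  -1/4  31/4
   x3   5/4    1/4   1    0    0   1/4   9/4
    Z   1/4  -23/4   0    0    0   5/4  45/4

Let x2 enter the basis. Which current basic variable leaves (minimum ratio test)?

Column x2 entries and ratios — s_1: (35/2)/(5/2) = 7; s_2: (31/4)/(11/4) = 31/11; x3: (9/4)/(1/4) = 9.
Smallest ratio is 31/11 in the row of s_2, so s_2 leaves.

s_2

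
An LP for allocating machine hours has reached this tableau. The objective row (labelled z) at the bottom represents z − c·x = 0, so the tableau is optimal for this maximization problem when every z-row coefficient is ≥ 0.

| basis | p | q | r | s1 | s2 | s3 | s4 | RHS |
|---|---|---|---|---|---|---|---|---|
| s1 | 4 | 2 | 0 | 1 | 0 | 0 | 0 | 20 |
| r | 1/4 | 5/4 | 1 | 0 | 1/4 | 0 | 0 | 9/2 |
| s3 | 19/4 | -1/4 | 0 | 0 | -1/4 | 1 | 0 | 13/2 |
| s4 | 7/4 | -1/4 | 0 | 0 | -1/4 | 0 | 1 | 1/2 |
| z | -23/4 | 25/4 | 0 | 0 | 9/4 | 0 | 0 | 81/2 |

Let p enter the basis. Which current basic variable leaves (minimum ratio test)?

Column p entries and ratios — s1: 20/4 = 5; r: (9/2)/(1/4) = 18; s3: (13/2)/(19/4) = 26/19; s4: (1/2)/(7/4) = 2/7.
Smallest ratio is 2/7 in the row of s4, so s4 leaves.

s4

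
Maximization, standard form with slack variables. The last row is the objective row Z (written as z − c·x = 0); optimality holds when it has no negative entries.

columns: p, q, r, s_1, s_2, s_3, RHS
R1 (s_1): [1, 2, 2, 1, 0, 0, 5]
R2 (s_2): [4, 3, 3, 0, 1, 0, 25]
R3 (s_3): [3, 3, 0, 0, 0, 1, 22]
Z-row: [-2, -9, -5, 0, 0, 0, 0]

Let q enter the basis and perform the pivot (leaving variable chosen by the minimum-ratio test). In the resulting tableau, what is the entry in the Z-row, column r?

Ratio test on column q — row 1: 5/2 = 5/2; row 2: 25/3 = 25/3; row 3: 22/3 = 22/3. Minimum is 5/2 at row 1 (s_1 leaves); pivot element 2.
Divide row 1 by 2; eliminate column q from the other rows.
Z-row update in column r: -5 − (-9)·1 = 4.

4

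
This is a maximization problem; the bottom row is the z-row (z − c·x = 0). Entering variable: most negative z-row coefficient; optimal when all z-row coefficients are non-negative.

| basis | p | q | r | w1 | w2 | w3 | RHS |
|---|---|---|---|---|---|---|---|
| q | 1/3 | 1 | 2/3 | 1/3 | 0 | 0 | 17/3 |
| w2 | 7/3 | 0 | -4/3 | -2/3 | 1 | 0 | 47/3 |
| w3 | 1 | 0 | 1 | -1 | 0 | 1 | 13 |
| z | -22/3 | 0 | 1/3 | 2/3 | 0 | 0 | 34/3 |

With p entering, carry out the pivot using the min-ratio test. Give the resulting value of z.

424/7

Ratio test on column p — row 1: (17/3)/(1/3) = 17; row 2: (47/3)/(7/3) = 47/7; row 3: 13/1 = 13. Minimum is 47/7 at row 2 (w2 leaves); pivot element 7/3.
Pivot on row 2; the z-row RHS becomes 34/3 − (-22/3)·(47/7) = 424/7.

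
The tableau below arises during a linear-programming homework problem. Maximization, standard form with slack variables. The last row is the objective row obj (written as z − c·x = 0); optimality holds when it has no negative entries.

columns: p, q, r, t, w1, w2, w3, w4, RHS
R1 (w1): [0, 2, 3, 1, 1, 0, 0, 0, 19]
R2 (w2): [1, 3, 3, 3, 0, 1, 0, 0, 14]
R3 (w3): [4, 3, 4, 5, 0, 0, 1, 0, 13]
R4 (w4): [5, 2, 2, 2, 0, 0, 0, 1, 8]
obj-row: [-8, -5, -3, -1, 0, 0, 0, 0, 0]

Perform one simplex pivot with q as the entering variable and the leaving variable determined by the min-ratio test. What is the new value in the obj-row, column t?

Ratio test on column q — row 1: 19/2 = 19/2; row 2: 14/3 = 14/3; row 3: 13/3 = 13/3; row 4: 8/2 = 4. Minimum is 4 at row 4 (w4 leaves); pivot element 2.
Divide row 4 by 2; eliminate column q from the other rows.
obj-row update in column t: -1 − (-5)·1 = 4.

4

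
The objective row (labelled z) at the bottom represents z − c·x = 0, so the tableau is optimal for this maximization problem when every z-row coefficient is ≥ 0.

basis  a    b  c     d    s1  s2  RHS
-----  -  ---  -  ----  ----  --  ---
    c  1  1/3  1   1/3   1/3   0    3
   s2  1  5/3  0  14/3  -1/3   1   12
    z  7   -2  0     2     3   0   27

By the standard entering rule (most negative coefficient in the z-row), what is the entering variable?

Negative z-row entries: b: -2.
The most negative is -2 in column b, so b enters.

b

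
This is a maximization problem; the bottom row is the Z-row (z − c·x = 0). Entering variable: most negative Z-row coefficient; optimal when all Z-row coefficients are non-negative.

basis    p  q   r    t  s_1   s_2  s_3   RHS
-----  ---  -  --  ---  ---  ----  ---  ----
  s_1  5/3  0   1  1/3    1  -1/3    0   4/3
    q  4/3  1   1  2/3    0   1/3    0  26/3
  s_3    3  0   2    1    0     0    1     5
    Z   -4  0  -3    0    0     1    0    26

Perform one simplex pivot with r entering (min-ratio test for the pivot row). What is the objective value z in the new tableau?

Ratio test on column r — row 1: (4/3)/1 = 4/3; row 2: (26/3)/1 = 26/3; row 3: 5/2 = 5/2. Minimum is 4/3 at row 1 (s_1 leaves); pivot element 1.
Pivot on row 1; the Z-row RHS becomes 26 − (-3)·(4/3) = 30.

30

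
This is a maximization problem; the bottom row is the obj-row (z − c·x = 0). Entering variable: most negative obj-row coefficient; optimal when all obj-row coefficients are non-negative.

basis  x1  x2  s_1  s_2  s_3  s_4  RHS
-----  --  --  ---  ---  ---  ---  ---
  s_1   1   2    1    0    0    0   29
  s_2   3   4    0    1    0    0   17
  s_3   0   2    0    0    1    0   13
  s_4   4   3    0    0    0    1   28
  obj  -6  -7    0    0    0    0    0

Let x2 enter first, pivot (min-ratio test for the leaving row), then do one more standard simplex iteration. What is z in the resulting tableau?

Ratio test on column x2 — row 1: 29/2 = 29/2; row 2: 17/4 = 17/4; row 3: 13/2 = 13/2; row 4: 28/3 = 28/3. Minimum is 17/4 at row 2 (s_2 leaves); pivot element 4.
Pivot on row 2; the obj-row RHS becomes 0 − (-7)·(17/4) = 119/4.
Next entering variable (most negative obj-row entry -3/4): x1.
Ratio test on column x1 — row 1: entry -1/2 ≤ 0; row 2: (17/4)/(3/4) = 17/3; row 3: entry -3/2 ≤ 0; row 4: (61/4)/(7/4) = 61/7. Minimum is 17/3 at row 2 (x2 leaves); pivot element 3/4.
After the second pivot the obj-row RHS is 119/4 − (-3/4)·(17/3) = 34.

34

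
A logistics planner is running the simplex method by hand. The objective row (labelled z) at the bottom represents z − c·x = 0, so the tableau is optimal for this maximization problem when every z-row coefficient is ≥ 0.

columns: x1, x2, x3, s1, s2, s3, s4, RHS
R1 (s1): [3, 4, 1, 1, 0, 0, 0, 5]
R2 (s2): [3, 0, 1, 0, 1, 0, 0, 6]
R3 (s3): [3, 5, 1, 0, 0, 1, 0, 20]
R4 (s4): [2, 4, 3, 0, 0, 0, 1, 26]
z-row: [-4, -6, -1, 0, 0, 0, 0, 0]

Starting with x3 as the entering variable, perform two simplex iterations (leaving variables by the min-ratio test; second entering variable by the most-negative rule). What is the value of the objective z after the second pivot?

Ratio test on column x3 — row 1: 5/1 = 5; row 2: 6/1 = 6; row 3: 20/1 = 20; row 4: 26/3 = 26/3. Minimum is 5 at row 1 (s1 leaves); pivot element 1.
Pivot on row 1; the z-row RHS becomes 0 − (-1)·5 = 5.
Next entering variable (most negative z-row entry -2): x2.
Ratio test on column x2 — row 1: 5/4 = 5/4; row 2: entry -4 ≤ 0; row 3: 15/1 = 15; row 4: entry -8 ≤ 0. Minimum is 5/4 at row 1 (x3 leaves); pivot element 4.
After the second pivot the z-row RHS is 5 − (-2)·(5/4) = 15/2.

15/2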